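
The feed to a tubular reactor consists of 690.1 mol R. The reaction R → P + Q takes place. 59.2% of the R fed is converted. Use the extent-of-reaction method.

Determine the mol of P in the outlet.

R reacted = 0.592 × 690.1 = 408.5 mol; ν_R = −1, so ξ = 408.5/1 = 408.5 mol.
Outlet amounts (n = n₀ + ν ξ):
  R: 690.1 − 1(408.5) = 281.6
  P: 0 + 1(408.5) = 408.5
  Q: 0 + 1(408.5) = 408.5

409 mol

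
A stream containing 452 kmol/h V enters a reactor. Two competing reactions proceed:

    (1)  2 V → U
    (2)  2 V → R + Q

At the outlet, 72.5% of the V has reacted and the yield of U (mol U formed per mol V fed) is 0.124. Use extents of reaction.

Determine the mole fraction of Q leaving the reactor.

0.272

Yield of U: 1ξ₁ / 452 = 0.124 → ξ₁ = 56.05 kmol/h.
Conversion of V: 2ξ₁ + 2ξ₂ = 0.725 × 452 = 327.7 → ξ₂ = 107.8 kmol/h.
Outlet amounts (n = n₀ + Σ ν·ξ):
  V: 452 − 2(56.05) − 2(107.8) = 124.3
  U: 0 + 1(56.05) = 56.05
  R: 0 + 1(107.8) = 107.8
  Q: 0 + 1(107.8) = 107.8
Total out = 396 kmol/h; y_Q = 107.8 / 396 = 0.2723.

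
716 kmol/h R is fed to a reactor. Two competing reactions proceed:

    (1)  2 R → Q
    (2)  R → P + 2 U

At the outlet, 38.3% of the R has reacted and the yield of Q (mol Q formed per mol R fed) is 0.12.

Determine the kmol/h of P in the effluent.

Yield of Q: 1ξ₁ / 716 = 0.12 → ξ₁ = 85.92 kmol/h.
Conversion of R: 2ξ₁ + 1ξ₂ = 0.383 × 716 = 274.2 → ξ₂ = 102.4 kmol/h.
Outlet amounts (n = n₀ + Σ ν·ξ):
  R: 716 − 2(85.92) − 1(102.4) = 441.8
  Q: 0 + 1(85.92) = 85.92
  P: 0 + 1(102.4) = 102.4
  U: 0 + 2(102.4) = 204.8

102 kmol/h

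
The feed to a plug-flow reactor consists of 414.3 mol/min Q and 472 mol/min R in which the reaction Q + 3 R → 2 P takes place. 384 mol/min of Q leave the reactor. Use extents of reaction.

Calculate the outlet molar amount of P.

60.6 mol/min

For Q: n = n₀ − 1ξ → 384 = 414.3 − 1ξ, giving ξ = 30.3 mol/min.
Outlet amounts (n = n₀ + ν ξ):
  Q: 414.3 − 1(30.3) = 384
  R: 472 − 3(30.3) = 381.1
  P: 0 + 2(30.3) = 60.6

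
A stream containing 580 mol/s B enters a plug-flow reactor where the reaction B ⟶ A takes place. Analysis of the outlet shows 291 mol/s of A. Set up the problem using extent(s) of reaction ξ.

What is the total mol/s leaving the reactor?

580 mol/s

For A: n = n₀ + 1ξ → 291 = 0 + 1ξ, giving ξ = 291 mol/s.
Outlet amounts (n = n₀ + ν ξ):
  B: 580 − 1(291) = 289
  A: 0 + 1(291) = 291
Total out = 289 + 291 = 580 mol/s.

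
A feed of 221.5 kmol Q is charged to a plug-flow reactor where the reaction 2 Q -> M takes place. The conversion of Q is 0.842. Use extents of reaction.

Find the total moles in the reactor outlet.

Q reacted = 0.842 × 221.5 = 186.5 kmol; ν_Q = −2, so ξ = 186.5/2 = 93.25 kmol.
Outlet amounts (n = n₀ + ν ξ):
  Q: 221.5 − 2(93.25) = 35
  M: 0 + 1(93.25) = 93.25
Total out = 35 + 93.25 = 128.2 kmol.

128 kmol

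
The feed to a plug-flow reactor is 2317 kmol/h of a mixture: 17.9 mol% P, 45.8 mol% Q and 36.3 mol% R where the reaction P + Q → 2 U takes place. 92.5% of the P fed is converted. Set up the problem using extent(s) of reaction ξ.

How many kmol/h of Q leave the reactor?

678 kmol/h

P reacted = 0.925 × 414.7 = 383.6 kmol/h; ν_P = −1, so ξ = 383.6/1 = 383.6 kmol/h.
Outlet amounts (n = n₀ + ν ξ):
  P: 414.7 − 1(383.6) = 31.11
  Q: 1061 − 1(383.6) = 677.5
  U: 0 + 2(383.6) = 767.3
  R: 841.1 (inert)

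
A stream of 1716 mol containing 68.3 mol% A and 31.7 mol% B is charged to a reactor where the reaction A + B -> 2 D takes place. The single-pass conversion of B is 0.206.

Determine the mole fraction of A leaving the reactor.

B reacted = 0.206 × 544 = 112.1 mol; ν_B = −1, so ξ = 112.1/1 = 112.1 mol.
Outlet amounts (n = n₀ + ν ξ):
  A: 1172 − 1(112.1) = 1060
  B: 544 − 1(112.1) = 431.9
  D: 0 + 2(112.1) = 224.1
Total out = 1716 mol; y_A = 1060 / 1716 = 0.6177.

0.618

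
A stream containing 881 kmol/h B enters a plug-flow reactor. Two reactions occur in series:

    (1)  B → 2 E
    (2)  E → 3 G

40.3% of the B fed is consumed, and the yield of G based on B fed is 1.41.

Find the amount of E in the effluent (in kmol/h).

296 kmol/h

Conversion of B: B consumed = 1ξ₁ = 0.403 × 881 → ξ₁ = 355 kmol/h.
Yield of G: 3ξ₂ / 881 = 1.41 → ξ₂ = 414.1 kmol/h.
Outlet amounts (n = n₀ + Σ ν·ξ):
  B: 881 − 1(355) = 526
  E: 0 + 2(355) − 1(414.1) = 296
  G: 0 + 3(414.1) = 1242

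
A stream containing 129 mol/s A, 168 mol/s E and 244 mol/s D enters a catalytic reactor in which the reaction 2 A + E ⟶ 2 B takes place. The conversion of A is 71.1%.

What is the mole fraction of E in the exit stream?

0.247

A reacted = 0.711 × 129 = 91.72 mol/s; ν_A = −2, so ξ = 91.72/2 = 45.86 mol/s.
Outlet amounts (n = n₀ + ν ξ):
  A: 129 − 2(45.86) = 37.28
  E: 168 − 1(45.86) = 122.1
  B: 0 + 2(45.86) = 91.72
  D: 244 (inert)
Total out = 495.1 mol/s; y_E = 122.1 / 495.1 = 0.2467.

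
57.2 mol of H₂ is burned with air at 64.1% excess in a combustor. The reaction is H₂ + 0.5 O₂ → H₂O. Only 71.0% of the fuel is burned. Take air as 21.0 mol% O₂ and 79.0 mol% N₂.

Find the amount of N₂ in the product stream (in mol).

Stoichiometric O₂ = 0.5 × 57.2 = 28.6 mol; O₂ fed = 28.6 × 1.641 = 46.93 mol.
N₂ fed = 46.93 × 79/21 = 176.6 mol.
Fuel reacted = 0.71 × 57.2 → ξ = 40.61 mol.
Outlet (n = n₀ + ν ξ):
  H₂: 57.2 − 1(40.61) = 16.59
  O₂: 46.93 − 0.5(40.61) = 26.63
  N₂: 176.6 (inert)
  H₂O: 0 + 1(40.61) = 40.61

177 mol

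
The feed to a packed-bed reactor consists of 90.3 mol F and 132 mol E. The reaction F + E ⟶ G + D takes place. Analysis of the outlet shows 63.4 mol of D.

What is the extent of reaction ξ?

For D: n = n₀ + 1ξ → 63.4 = 0 + 1ξ, giving ξ = 63.4 mol.
Outlet amounts (n = n₀ + ν ξ):
  F: 90.3 − 1(63.4) = 26.9
  E: 132 − 1(63.4) = 68.6
  G: 0 + 1(63.4) = 63.4
  D: 0 + 1(63.4) = 63.4

ξ = 63.4 mol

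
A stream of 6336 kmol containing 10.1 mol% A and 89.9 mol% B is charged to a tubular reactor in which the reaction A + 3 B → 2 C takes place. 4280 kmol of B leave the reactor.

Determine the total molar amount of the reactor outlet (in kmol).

For B: n = n₀ − 3ξ → 4280 = 5696 − 3ξ, giving ξ = 472 kmol.
Outlet amounts (n = n₀ + ν ξ):
  A: 639.9 − 1(472) = 167.9
  B: 5696 − 3(472) = 4280
  C: 0 + 2(472) = 944
Total out = 167.9 + 4280 + 944 = 5392 kmol.

5390 kmol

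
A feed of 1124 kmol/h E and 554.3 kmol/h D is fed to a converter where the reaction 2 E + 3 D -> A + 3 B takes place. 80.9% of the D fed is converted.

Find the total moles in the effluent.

D reacted = 0.809 × 554.3 = 448.4 kmol/h; ν_D = −3, so ξ = 448.4/3 = 149.5 kmol/h.
Outlet amounts (n = n₀ + ν ξ):
  E: 1124 − 2(149.5) = 825
  D: 554.3 − 3(149.5) = 105.9
  A: 0 + 1(149.5) = 149.5
  B: 0 + 3(149.5) = 448.4
Total out = 825 + 105.9 + 149.5 + 448.4 = 1529 kmol/h.

1530 kmol/h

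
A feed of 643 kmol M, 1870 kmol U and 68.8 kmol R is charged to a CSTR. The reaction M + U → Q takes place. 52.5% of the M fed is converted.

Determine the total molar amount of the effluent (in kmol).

M reacted = 0.525 × 643 = 337.6 kmol; ν_M = −1, so ξ = 337.6/1 = 337.6 kmol.
Outlet amounts (n = n₀ + ν ξ):
  M: 643 − 1(337.6) = 305.4
  U: 1870 − 1(337.6) = 1532
  Q: 0 + 1(337.6) = 337.6
  R: 68.8 (inert)
Total out = 305.4 + 1532 + 337.6 + 68.8 = 2244 kmol.

2240 kmol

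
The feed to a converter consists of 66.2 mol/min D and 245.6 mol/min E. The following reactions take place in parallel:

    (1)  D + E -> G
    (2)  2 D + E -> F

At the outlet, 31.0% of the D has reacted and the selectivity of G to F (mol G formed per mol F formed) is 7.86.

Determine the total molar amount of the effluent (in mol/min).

Conversion of D: D consumed = 0.31 × 66.2 = 20.52 mol/min = 1ξ₁ + 2ξ₂.
Selectivity: 1ξ₁ / (1ξ₂) = 7.86 → ξ₁ = 7.86 ξ₂.
Substitute: (1·7.86 + 2) ξ₂ = 20.52 → ξ₂ = 2.081 mol/min, ξ₁ = 16.36 mol/min.
Outlet amounts (n = n₀ + Σ ν·ξ):
  D: 66.2 − 1(16.36) − 2(2.081) = 45.68
  E: 245.6 − 1(16.36) − 1(2.081) = 227.2
  G: 0 + 1(16.36) = 16.36
  F: 0 + 1(2.081) = 2.081
Total out = 45.68 + 227.2 + 16.36 + 2.081 = 291.3 mol/min.

291 mol/min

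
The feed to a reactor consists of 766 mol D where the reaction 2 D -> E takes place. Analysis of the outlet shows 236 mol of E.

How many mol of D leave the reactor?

294 mol

For E: n = n₀ + 1ξ → 236 = 0 + 1ξ, giving ξ = 236 mol.
Outlet amounts (n = n₀ + ν ξ):
  D: 766 − 2(236) = 294
  E: 0 + 1(236) = 236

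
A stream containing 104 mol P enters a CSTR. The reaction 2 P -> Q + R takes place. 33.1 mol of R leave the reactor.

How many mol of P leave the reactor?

For R: n = n₀ + 1ξ → 33.1 = 0 + 1ξ, giving ξ = 33.1 mol.
Outlet amounts (n = n₀ + ν ξ):
  P: 104 − 2(33.1) = 37.8
  Q: 0 + 1(33.1) = 33.1
  R: 0 + 1(33.1) = 33.1

37.8 mol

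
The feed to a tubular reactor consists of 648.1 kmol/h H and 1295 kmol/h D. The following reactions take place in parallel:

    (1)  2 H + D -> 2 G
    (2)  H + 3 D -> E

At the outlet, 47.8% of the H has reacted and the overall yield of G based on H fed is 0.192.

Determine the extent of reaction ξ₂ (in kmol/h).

ξ₂ = 185 kmol/h

Yield of G: 2ξ₁ / 648.1 = 0.192 → ξ₁ = 62.22 kmol/h.
Conversion of H: 2ξ₁ + 1ξ₂ = 0.478 × 648.1 = 309.8 → ξ₂ = 185.4 kmol/h.
Outlet amounts (n = n₀ + Σ ν·ξ):
  H: 648.1 − 2(62.22) − 1(185.4) = 338.3
  D: 1295 − 1(62.22) − 3(185.4) = 676.7
  G: 0 + 2(62.22) = 124.4
  E: 0 + 1(185.4) = 185.4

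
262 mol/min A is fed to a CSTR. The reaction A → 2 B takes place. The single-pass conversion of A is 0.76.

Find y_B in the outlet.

0.864

A reacted = 0.76 × 262 = 199.1 mol/min; ν_A = −1, so ξ = 199.1/1 = 199.1 mol/min.
Outlet amounts (n = n₀ + ν ξ):
  A: 262 − 1(199.1) = 62.88
  B: 0 + 2(199.1) = 398.2
Total out = 461.1 mol/min; y_B = 398.2 / 461.1 = 0.8636.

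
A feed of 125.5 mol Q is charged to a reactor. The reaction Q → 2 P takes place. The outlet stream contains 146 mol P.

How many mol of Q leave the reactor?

52.5 mol

For P: n = n₀ + 2ξ → 146 = 0 + 2ξ, giving ξ = 73 mol.
Outlet amounts (n = n₀ + ν ξ):
  Q: 125.5 − 1(73) = 52.5
  P: 0 + 2(73) = 146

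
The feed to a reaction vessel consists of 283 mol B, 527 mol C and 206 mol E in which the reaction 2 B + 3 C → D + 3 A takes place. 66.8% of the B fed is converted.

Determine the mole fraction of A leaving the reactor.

0.308

B reacted = 0.668 × 283 = 189 mol; ν_B = −2, so ξ = 189/2 = 94.52 mol.
Outlet amounts (n = n₀ + ν ξ):
  B: 283 − 2(94.52) = 93.96
  C: 527 − 3(94.52) = 243.4
  D: 0 + 1(94.52) = 94.52
  A: 0 + 3(94.52) = 283.6
  E: 206 (inert)
Total out = 921.5 mol; y_A = 283.6 / 921.5 = 0.3077.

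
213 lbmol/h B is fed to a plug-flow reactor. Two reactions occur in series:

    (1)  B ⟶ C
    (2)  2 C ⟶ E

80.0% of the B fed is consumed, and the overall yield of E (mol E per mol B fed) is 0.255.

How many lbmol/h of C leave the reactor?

61.8 lbmol/h

Conversion of B: B consumed = 1ξ₁ = 0.8 × 213 → ξ₁ = 170.4 lbmol/h.
Yield of E: 1ξ₂ / 213 = 0.255 → ξ₂ = 54.31 lbmol/h.
Outlet amounts (n = n₀ + Σ ν·ξ):
  B: 213 − 1(170.4) = 42.6
  C: 0 + 1(170.4) − 2(54.31) = 61.77
  E: 0 + 1(54.31) = 54.31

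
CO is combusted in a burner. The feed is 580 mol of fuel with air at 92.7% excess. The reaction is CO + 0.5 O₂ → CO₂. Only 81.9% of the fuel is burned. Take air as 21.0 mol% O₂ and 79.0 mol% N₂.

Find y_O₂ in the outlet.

Stoichiometric O₂ = 0.5 × 580 = 290 mol; O₂ fed = 290 × 1.927 = 558.8 mol.
N₂ fed = 558.8 × 79/21 = 2102 mol.
Fuel reacted = 0.819 × 580 → ξ = 475 mol.
Outlet (n = n₀ + ν ξ):
  CO: 580 − 1(475) = 105
  O₂: 558.8 − 0.5(475) = 321.3
  N₂: 2102 (inert)
  CO₂: 0 + 1(475) = 475
Total out = 3004 mol; y_O₂ = 321.3 / 3004 = 0.107.

0.107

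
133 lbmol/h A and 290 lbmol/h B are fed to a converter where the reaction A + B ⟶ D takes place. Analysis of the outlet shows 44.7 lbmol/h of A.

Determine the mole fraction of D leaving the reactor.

0.264

For A: n = n₀ − 1ξ → 44.7 = 133 − 1ξ, giving ξ = 88.3 lbmol/h.
Outlet amounts (n = n₀ + ν ξ):
  A: 133 − 1(88.3) = 44.7
  B: 290 − 1(88.3) = 201.7
  D: 0 + 1(88.3) = 88.3
Total out = 334.7 lbmol/h; y_D = 88.3 / 334.7 = 0.2638.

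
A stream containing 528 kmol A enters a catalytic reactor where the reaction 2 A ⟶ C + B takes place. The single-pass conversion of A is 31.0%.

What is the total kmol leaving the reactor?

A reacted = 0.31 × 528 = 163.7 kmol; ν_A = −2, so ξ = 163.7/2 = 81.84 kmol.
Outlet amounts (n = n₀ + ν ξ):
  A: 528 − 2(81.84) = 364.3
  C: 0 + 1(81.84) = 81.84
  B: 0 + 1(81.84) = 81.84
Total out = 364.3 + 81.84 + 81.84 = 528 kmol.

528 kmol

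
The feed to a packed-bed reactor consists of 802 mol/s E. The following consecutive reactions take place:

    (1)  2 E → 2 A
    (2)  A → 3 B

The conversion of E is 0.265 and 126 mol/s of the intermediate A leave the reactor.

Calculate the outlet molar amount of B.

Conversion of E: E consumed = 2ξ₁ = 0.265 × 802 → ξ₁ = 106.3 mol/s.
A balance: n_A = 0 + 2ξ₁ − 1ξ₂ = 126 → ξ₂ = (2·106.3 − 126)/1 = 86.53 mol/s.
Outlet amounts (n = n₀ + Σ ν·ξ):
  E: 802 − 2(106.3) = 589.5
  A: 0 + 2(106.3) − 1(86.53) = 126
  B: 0 + 3(86.53) = 259.6

260 mol/s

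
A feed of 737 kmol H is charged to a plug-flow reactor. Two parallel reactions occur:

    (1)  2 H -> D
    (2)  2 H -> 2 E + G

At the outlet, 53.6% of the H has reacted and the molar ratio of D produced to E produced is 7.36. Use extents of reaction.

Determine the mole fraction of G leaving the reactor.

0.0223

Conversion of H: H consumed = 0.536 × 737 = 395 kmol = 2ξ₁ + 2ξ₂.
Selectivity: 1ξ₁ / (2ξ₂) = 7.36 → ξ₁ = 14.72 ξ₂.
Substitute: (2·14.72 + 2) ξ₂ = 395 → ξ₂ = 12.56 kmol, ξ₁ = 185 kmol.
Outlet amounts (n = n₀ + Σ ν·ξ):
  H: 737 − 2(185) − 2(12.56) = 342
  D: 0 + 1(185) = 185
  E: 0 + 2(12.56) = 25.13
  G: 0 + 1(12.56) = 12.56
Total out = 564.6 kmol; y_G = 12.56 / 564.6 = 0.02225.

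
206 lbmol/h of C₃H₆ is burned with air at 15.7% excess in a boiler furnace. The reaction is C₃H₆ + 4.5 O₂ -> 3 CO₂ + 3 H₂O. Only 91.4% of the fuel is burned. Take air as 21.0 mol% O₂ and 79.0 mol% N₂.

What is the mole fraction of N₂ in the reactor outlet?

Stoichiometric O₂ = 4.5 × 206 = 927 lbmol/h; O₂ fed = 927 × 1.157 = 1073 lbmol/h.
N₂ fed = 1073 × 79/21 = 4035 lbmol/h.
Fuel reacted = 0.914 × 206 → ξ = 188.3 lbmol/h.
Outlet (n = n₀ + ν ξ):
  C₃H₆: 206 − 1(188.3) = 17.72
  O₂: 1073 − 4.5(188.3) = 225.3
  N₂: 4035 (inert)
  CO₂: 0 + 3(188.3) = 564.9
  H₂O: 0 + 3(188.3) = 564.9
Total out = 5407 lbmol/h; y_N₂ = 4035 / 5407 = 0.7462.

0.746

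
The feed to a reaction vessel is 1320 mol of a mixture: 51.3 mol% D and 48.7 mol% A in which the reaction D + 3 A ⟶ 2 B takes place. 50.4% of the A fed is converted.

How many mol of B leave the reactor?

A reacted = 0.504 × 642.8 = 324 mol; ν_A = −3, so ξ = 324/3 = 108 mol.
Outlet amounts (n = n₀ + ν ξ):
  D: 677.2 − 1(108) = 569.2
  A: 642.8 − 3(108) = 318.8
  B: 0 + 2(108) = 216

216 mol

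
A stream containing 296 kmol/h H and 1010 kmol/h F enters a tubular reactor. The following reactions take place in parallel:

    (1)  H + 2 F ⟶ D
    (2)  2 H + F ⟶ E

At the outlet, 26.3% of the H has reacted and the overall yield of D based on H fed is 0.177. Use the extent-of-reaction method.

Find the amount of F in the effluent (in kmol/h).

Yield of D: 1ξ₁ / 296 = 0.177 → ξ₁ = 52.39 kmol/h.
Conversion of H: 1ξ₁ + 2ξ₂ = 0.263 × 296 = 77.85 → ξ₂ = 12.73 kmol/h.
Outlet amounts (n = n₀ + Σ ν·ξ):
  H: 296 − 1(52.39) − 2(12.73) = 218.2
  F: 1010 − 2(52.39) − 1(12.73) = 892.5
  D: 0 + 1(52.39) = 52.39
  E: 0 + 1(12.73) = 12.73

892 kmol/h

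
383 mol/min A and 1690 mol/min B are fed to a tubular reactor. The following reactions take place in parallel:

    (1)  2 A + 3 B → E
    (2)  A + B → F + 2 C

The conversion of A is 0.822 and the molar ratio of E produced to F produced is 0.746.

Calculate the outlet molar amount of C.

253 mol/min

Conversion of A: A consumed = 0.822 × 383 = 314.8 mol/min = 2ξ₁ + 1ξ₂.
Selectivity: 1ξ₁ / (1ξ₂) = 0.746 → ξ₁ = 0.746 ξ₂.
Substitute: (2·0.746 + 1) ξ₂ = 314.8 → ξ₂ = 126.3 mol/min, ξ₁ = 94.25 mol/min.
Outlet amounts (n = n₀ + Σ ν·ξ):
  A: 383 − 2(94.25) − 1(126.3) = 68.17
  B: 1690 − 3(94.25) − 1(126.3) = 1281
  E: 0 + 1(94.25) = 94.25
  F: 0 + 1(126.3) = 126.3
  C: 0 + 2(126.3) = 252.7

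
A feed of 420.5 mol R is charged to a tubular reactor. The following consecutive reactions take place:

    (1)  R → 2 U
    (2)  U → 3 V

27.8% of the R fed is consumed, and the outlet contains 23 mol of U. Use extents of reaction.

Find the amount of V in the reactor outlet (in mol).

632 mol

Conversion of R: R consumed = 1ξ₁ = 0.278 × 420.5 → ξ₁ = 116.9 mol.
U balance: n_U = 0 + 2ξ₁ − 1ξ₂ = 23 → ξ₂ = (2·116.9 − 23)/1 = 210.8 mol.
Outlet amounts (n = n₀ + Σ ν·ξ):
  R: 420.5 − 1(116.9) = 303.6
  U: 0 + 2(116.9) − 1(210.8) = 23
  V: 0 + 3(210.8) = 632.4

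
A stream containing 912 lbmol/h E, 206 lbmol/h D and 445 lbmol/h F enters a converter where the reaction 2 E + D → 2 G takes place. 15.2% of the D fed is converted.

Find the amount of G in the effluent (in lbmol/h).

62.6 lbmol/h

D reacted = 0.152 × 206 = 31.31 lbmol/h; ν_D = −1, so ξ = 31.31/1 = 31.31 lbmol/h.
Outlet amounts (n = n₀ + ν ξ):
  E: 912 − 2(31.31) = 849.4
  D: 206 − 1(31.31) = 174.7
  G: 0 + 2(31.31) = 62.62
  F: 445 (inert)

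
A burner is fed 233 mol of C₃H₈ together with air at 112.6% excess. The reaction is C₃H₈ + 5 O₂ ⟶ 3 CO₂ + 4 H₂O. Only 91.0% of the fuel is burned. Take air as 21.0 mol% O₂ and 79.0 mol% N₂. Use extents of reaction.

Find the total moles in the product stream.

Stoichiometric O₂ = 5 × 233 = 1165 mol; O₂ fed = 1165 × 2.126 = 2477 mol.
N₂ fed = 2477 × 79/21 = 9317 mol.
Fuel reacted = 0.91 × 233 → ξ = 212 mol.
Outlet (n = n₀ + ν ξ):
  C₃H₈: 233 − 1(212) = 20.97
  O₂: 2477 − 5(212) = 1417
  N₂: 9317 (inert)
  CO₂: 0 + 3(212) = 636.1
  H₂O: 0 + 4(212) = 848.1
Total out = 20.97 + 1417 + 9317 + 636.1 + 848.1 = 12240 mol.

12200 mol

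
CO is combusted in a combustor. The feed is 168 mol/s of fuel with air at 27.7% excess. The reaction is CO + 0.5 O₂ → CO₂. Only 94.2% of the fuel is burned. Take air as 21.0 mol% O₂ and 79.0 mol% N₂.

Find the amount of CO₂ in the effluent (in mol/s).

158 mol/s

Stoichiometric O₂ = 0.5 × 168 = 84 mol/s; O₂ fed = 84 × 1.277 = 107.3 mol/s.
N₂ fed = 107.3 × 79/21 = 403.5 mol/s.
Fuel reacted = 0.942 × 168 → ξ = 158.3 mol/s.
Outlet (n = n₀ + ν ξ):
  CO: 168 − 1(158.3) = 9.744
  O₂: 107.3 − 0.5(158.3) = 28.14
  N₂: 403.5 (inert)
  CO₂: 0 + 1(158.3) = 158.3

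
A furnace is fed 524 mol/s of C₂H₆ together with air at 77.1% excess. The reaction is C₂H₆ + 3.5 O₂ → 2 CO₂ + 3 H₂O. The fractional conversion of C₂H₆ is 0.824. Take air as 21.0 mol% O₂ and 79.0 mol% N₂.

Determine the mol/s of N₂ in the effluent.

12200 mol/s

Stoichiometric O₂ = 3.5 × 524 = 1834 mol/s; O₂ fed = 1834 × 1.771 = 3248 mol/s.
N₂ fed = 3248 × 79/21 = 12220 mol/s.
Fuel reacted = 0.824 × 524 → ξ = 431.8 mol/s.
Outlet (n = n₀ + ν ξ):
  C₂H₆: 524 − 1(431.8) = 92.22
  O₂: 3248 − 3.5(431.8) = 1737
  N₂: 12220 (inert)
  CO₂: 0 + 2(431.8) = 863.6
  H₂O: 0 + 3(431.8) = 1295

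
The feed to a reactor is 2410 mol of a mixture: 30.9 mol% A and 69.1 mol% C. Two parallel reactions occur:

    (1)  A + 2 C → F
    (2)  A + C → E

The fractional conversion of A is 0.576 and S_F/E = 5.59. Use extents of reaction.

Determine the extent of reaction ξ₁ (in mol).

ξ₁ = 364 mol

Conversion of A: A consumed = 0.576 × 744.7 = 428.9 mol = 1ξ₁ + 1ξ₂.
Selectivity: 1ξ₁ / (1ξ₂) = 5.59 → ξ₁ = 5.59 ξ₂.
Substitute: (1·5.59 + 1) ξ₂ = 428.9 → ξ₂ = 65.09 mol, ξ₁ = 363.9 mol.
Outlet amounts (n = n₀ + Σ ν·ξ):
  A: 744.7 − 1(363.9) − 1(65.09) = 315.7
  C: 1665 − 2(363.9) − 1(65.09) = 872.5
  F: 0 + 1(363.9) = 363.9
  E: 0 + 1(65.09) = 65.09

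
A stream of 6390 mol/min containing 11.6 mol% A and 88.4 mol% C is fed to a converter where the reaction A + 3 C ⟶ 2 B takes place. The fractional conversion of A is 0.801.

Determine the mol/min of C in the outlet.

3870 mol/min

A reacted = 0.801 × 741.2 = 593.7 mol/min; ν_A = −1, so ξ = 593.7/1 = 593.7 mol/min.
Outlet amounts (n = n₀ + ν ξ):
  A: 741.2 − 1(593.7) = 147.5
  C: 5649 − 3(593.7) = 3868
  B: 0 + 2(593.7) = 1187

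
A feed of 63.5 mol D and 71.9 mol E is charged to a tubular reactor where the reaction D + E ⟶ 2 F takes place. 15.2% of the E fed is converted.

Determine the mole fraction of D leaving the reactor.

E reacted = 0.152 × 71.9 = 10.93 mol; ν_E = −1, so ξ = 10.93/1 = 10.93 mol.
Outlet amounts (n = n₀ + ν ξ):
  D: 63.5 − 1(10.93) = 52.57
  E: 71.9 − 1(10.93) = 60.97
  F: 0 + 2(10.93) = 21.86
Total out = 135.4 mol; y_D = 52.57 / 135.4 = 0.3883.

0.388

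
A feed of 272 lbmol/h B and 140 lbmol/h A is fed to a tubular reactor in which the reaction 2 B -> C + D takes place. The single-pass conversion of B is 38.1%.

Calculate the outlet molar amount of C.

B reacted = 0.381 × 272 = 103.6 lbmol/h; ν_B = −2, so ξ = 103.6/2 = 51.82 lbmol/h.
Outlet amounts (n = n₀ + ν ξ):
  B: 272 − 2(51.82) = 168.4
  C: 0 + 1(51.82) = 51.82
  D: 0 + 1(51.82) = 51.82
  A: 140 (inert)

51.8 lbmol/h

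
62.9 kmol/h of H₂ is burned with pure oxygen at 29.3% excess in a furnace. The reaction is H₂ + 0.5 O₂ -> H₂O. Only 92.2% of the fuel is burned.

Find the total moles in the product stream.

74.6 kmol/h

Stoichiometric O₂ = 0.5 × 62.9 = 31.45 kmol/h; O₂ fed = 31.45 × 1.293 = 40.66 kmol/h.
Fuel reacted = 0.922 × 62.9 → ξ = 57.99 kmol/h.
Outlet (n = n₀ + ν ξ):
  H₂: 62.9 − 1(57.99) = 4.906
  O₂: 40.66 − 0.5(57.99) = 11.67
  H₂O: 0 + 1(57.99) = 57.99
Total out = 4.906 + 11.67 + 57.99 = 74.57 kmol/h.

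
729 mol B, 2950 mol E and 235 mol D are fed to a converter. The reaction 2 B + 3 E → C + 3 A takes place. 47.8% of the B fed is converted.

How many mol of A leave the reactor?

B reacted = 0.478 × 729 = 348.5 mol; ν_B = −2, so ξ = 348.5/2 = 174.2 mol.
Outlet amounts (n = n₀ + ν ξ):
  B: 729 − 2(174.2) = 380.5
  E: 2950 − 3(174.2) = 2427
  C: 0 + 1(174.2) = 174.2
  A: 0 + 3(174.2) = 522.7
  D: 235 (inert)

523 mol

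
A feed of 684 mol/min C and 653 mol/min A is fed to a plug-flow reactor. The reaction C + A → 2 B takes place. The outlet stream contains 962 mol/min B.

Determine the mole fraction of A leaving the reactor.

For B: n = n₀ + 2ξ → 962 = 0 + 2ξ, giving ξ = 481 mol/min.
Outlet amounts (n = n₀ + ν ξ):
  C: 684 − 1(481) = 203
  A: 653 − 1(481) = 172
  B: 0 + 2(481) = 962
Total out = 1337 mol/min; y_A = 172 / 1337 = 0.1286.

0.129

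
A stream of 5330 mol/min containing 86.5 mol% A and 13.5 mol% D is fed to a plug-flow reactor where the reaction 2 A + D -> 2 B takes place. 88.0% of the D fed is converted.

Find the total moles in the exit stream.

D reacted = 0.88 × 719.5 = 633.2 mol/min; ν_D = −1, so ξ = 633.2/1 = 633.2 mol/min.
Outlet amounts (n = n₀ + ν ξ):
  A: 4610 − 2(633.2) = 3344
  D: 719.5 − 1(633.2) = 86.35
  B: 0 + 2(633.2) = 1266
Total out = 3344 + 86.35 + 1266 = 4697 mol/min.

4700 mol/min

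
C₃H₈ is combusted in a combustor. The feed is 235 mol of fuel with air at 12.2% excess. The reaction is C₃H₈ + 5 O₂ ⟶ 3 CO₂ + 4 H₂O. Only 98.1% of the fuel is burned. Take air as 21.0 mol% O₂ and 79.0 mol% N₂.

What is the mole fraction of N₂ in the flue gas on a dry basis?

Stoichiometric O₂ = 5 × 235 = 1175 mol; O₂ fed = 1175 × 1.122 = 1318 mol.
N₂ fed = 1318 × 79/21 = 4960 mol.
Fuel reacted = 0.981 × 235 → ξ = 230.5 mol.
Outlet (n = n₀ + ν ξ):
  C₃H₈: 235 − 1(230.5) = 4.465
  O₂: 1318 − 5(230.5) = 165.7
  N₂: 4960 (inert)
  CO₂: 0 + 3(230.5) = 691.6
  H₂O: 0 + 4(230.5) = 922.1
Dry total = 5821 mol; y_N₂ (dry) = 4960 / 5821 = 0.852.

0.852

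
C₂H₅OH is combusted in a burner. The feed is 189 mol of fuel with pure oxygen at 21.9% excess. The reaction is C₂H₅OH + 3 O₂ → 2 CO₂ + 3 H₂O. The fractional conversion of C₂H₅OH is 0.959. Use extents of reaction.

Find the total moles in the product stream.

1060 mol

Stoichiometric O₂ = 3 × 189 = 567 mol; O₂ fed = 567 × 1.219 = 691.2 mol.
Fuel reacted = 0.959 × 189 → ξ = 181.3 mol.
Outlet (n = n₀ + ν ξ):
  C₂H₅OH: 189 − 1(181.3) = 7.749
  O₂: 691.2 − 3(181.3) = 147.4
  CO₂: 0 + 2(181.3) = 362.5
  H₂O: 0 + 3(181.3) = 543.8
Total out = 7.749 + 147.4 + 362.5 + 543.8 = 1061 mol.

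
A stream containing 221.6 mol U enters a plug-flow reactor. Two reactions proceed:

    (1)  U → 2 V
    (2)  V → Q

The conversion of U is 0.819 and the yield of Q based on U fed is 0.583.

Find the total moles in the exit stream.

Conversion of U: U consumed = 1ξ₁ = 0.819 × 221.6 → ξ₁ = 181.5 mol.
Yield of Q: 1ξ₂ / 221.6 = 0.583 → ξ₂ = 129.2 mol.
Outlet amounts (n = n₀ + Σ ν·ξ):
  U: 221.6 − 1(181.5) = 40.11
  V: 0 + 2(181.5) − 1(129.2) = 233.8
  Q: 0 + 1(129.2) = 129.2
Total out = 40.11 + 233.8 + 129.2 = 403.1 mol.

403 mol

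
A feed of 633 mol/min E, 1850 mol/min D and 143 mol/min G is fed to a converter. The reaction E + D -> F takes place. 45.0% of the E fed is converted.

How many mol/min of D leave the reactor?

1570 mol/min

E reacted = 0.45 × 633 = 284.9 mol/min; ν_E = −1, so ξ = 284.9/1 = 284.9 mol/min.
Outlet amounts (n = n₀ + ν ξ):
  E: 633 − 1(284.9) = 348.1
  D: 1850 − 1(284.9) = 1565
  F: 0 + 1(284.9) = 284.9
  G: 143 (inert)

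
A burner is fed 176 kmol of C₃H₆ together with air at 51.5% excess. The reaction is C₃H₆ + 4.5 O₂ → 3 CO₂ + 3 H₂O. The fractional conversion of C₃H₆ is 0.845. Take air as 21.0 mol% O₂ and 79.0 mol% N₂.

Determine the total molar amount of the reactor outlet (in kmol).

5960 kmol

Stoichiometric O₂ = 4.5 × 176 = 792 kmol; O₂ fed = 792 × 1.515 = 1200 kmol.
N₂ fed = 1200 × 79/21 = 4514 kmol.
Fuel reacted = 0.845 × 176 → ξ = 148.7 kmol.
Outlet (n = n₀ + ν ξ):
  C₃H₆: 176 − 1(148.7) = 27.28
  O₂: 1200 − 4.5(148.7) = 530.6
  N₂: 4514 (inert)
  CO₂: 0 + 3(148.7) = 446.2
  H₂O: 0 + 3(148.7) = 446.2
Total out = 27.28 + 530.6 + 4514 + 446.2 + 446.2 = 5964 kmol.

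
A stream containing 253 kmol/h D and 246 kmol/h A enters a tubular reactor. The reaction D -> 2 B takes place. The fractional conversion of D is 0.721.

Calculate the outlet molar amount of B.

D reacted = 0.721 × 253 = 182.4 kmol/h; ν_D = −1, so ξ = 182.4/1 = 182.4 kmol/h.
Outlet amounts (n = n₀ + ν ξ):
  D: 253 − 1(182.4) = 70.59
  B: 0 + 2(182.4) = 364.8
  A: 246 (inert)

365 kmol/h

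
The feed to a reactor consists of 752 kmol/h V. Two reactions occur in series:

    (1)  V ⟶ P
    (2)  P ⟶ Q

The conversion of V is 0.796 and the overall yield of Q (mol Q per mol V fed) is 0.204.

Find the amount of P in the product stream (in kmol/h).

445 kmol/h

Conversion of V: V consumed = 1ξ₁ = 0.796 × 752 → ξ₁ = 598.6 kmol/h.
Yield of Q: 1ξ₂ / 752 = 0.204 → ξ₂ = 153.4 kmol/h.
Outlet amounts (n = n₀ + Σ ν·ξ):
  V: 752 − 1(598.6) = 153.4
  P: 0 + 1(598.6) − 1(153.4) = 445.2
  Q: 0 + 1(153.4) = 153.4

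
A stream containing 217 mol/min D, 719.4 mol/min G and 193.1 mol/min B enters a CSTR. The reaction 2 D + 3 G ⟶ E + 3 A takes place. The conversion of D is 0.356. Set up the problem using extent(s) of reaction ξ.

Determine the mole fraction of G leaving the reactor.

D reacted = 0.356 × 217 = 77.25 mol/min; ν_D = −2, so ξ = 77.25/2 = 38.63 mol/min.
Outlet amounts (n = n₀ + ν ξ):
  D: 217 − 2(38.63) = 139.7
  G: 719.4 − 3(38.63) = 603.5
  E: 0 + 1(38.63) = 38.63
  A: 0 + 3(38.63) = 115.9
  B: 193.1 (inert)
Total out = 1091 mol/min; y_G = 603.5 / 1091 = 0.5532.

0.553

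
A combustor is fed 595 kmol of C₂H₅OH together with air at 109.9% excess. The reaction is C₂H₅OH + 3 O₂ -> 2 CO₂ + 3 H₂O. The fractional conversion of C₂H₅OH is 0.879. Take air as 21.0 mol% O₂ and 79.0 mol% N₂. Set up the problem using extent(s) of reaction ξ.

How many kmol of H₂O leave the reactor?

1570 kmol

Stoichiometric O₂ = 3 × 595 = 1785 kmol; O₂ fed = 1785 × 2.099 = 3747 kmol.
N₂ fed = 3747 × 79/21 = 14090 kmol.
Fuel reacted = 0.879 × 595 → ξ = 523 kmol.
Outlet (n = n₀ + ν ξ):
  C₂H₅OH: 595 − 1(523) = 72
  O₂: 3747 − 3(523) = 2178
  N₂: 14090 (inert)
  CO₂: 0 + 2(523) = 1046
  H₂O: 0 + 3(523) = 1569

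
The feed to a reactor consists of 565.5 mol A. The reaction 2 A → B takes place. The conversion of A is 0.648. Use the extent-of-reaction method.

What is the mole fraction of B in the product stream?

0.479

A reacted = 0.648 × 565.5 = 366.4 mol; ν_A = −2, so ξ = 366.4/2 = 183.2 mol.
Outlet amounts (n = n₀ + ν ξ):
  A: 565.5 − 2(183.2) = 199.1
  B: 0 + 1(183.2) = 183.2
Total out = 382.3 mol; y_B = 183.2 / 382.3 = 0.4793.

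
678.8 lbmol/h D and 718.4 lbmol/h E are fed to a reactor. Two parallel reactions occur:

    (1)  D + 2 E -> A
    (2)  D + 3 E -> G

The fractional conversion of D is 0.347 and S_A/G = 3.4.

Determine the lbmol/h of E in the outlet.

Conversion of D: D consumed = 0.347 × 678.8 = 235.5 lbmol/h = 1ξ₁ + 1ξ₂.
Selectivity: 1ξ₁ / (1ξ₂) = 3.4 → ξ₁ = 3.4 ξ₂.
Substitute: (1·3.4 + 1) ξ₂ = 235.5 → ξ₂ = 53.53 lbmol/h, ξ₁ = 182 lbmol/h.
Outlet amounts (n = n₀ + Σ ν·ξ):
  D: 678.8 − 1(182) − 1(53.53) = 443.3
  E: 718.4 − 2(182) − 3(53.53) = 193.8
  A: 0 + 1(182) = 182
  G: 0 + 1(53.53) = 53.53

194 lbmol/h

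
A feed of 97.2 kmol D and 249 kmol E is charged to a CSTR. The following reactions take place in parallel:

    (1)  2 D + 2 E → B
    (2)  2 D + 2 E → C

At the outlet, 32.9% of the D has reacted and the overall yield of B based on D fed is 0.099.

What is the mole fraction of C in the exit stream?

0.0213

Yield of B: 1ξ₁ / 97.2 = 0.099 → ξ₁ = 9.623 kmol.
Conversion of D: 2ξ₁ + 2ξ₂ = 0.329 × 97.2 = 31.98 → ξ₂ = 6.367 kmol.
Outlet amounts (n = n₀ + Σ ν·ξ):
  D: 97.2 − 2(9.623) − 2(6.367) = 65.22
  E: 249 − 2(9.623) − 2(6.367) = 217
  B: 0 + 1(9.623) = 9.623
  C: 0 + 1(6.367) = 6.367
Total out = 298.2 kmol; y_C = 6.367 / 298.2 = 0.02135.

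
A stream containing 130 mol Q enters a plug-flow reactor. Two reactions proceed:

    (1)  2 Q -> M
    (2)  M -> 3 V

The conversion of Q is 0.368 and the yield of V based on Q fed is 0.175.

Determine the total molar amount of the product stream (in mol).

Conversion of Q: Q consumed = 2ξ₁ = 0.368 × 130 → ξ₁ = 23.92 mol.
Yield of V: 3ξ₂ / 130 = 0.175 → ξ₂ = 7.583 mol.
Outlet amounts (n = n₀ + Σ ν·ξ):
  Q: 130 − 2(23.92) = 82.16
  M: 0 + 1(23.92) − 1(7.583) = 16.34
  V: 0 + 3(7.583) = 22.75
Total out = 82.16 + 16.34 + 22.75 = 121.2 mol.

121 mol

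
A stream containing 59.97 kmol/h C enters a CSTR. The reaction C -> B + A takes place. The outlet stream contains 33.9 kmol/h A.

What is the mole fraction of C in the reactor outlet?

0.278

For A: n = n₀ + 1ξ → 33.9 = 0 + 1ξ, giving ξ = 33.9 kmol/h.
Outlet amounts (n = n₀ + ν ξ):
  C: 59.97 − 1(33.9) = 26.07
  B: 0 + 1(33.9) = 33.9
  A: 0 + 1(33.9) = 33.9
Total out = 93.87 kmol/h; y_C = 26.07 / 93.87 = 0.2777.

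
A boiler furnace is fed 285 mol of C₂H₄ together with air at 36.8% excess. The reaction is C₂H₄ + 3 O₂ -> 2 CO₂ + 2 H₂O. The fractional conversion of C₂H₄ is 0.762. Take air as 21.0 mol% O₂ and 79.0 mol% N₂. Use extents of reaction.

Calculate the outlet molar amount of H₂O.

Stoichiometric O₂ = 3 × 285 = 855 mol; O₂ fed = 855 × 1.368 = 1170 mol.
N₂ fed = 1170 × 79/21 = 4400 mol.
Fuel reacted = 0.762 × 285 → ξ = 217.2 mol.
Outlet (n = n₀ + ν ξ):
  C₂H₄: 285 − 1(217.2) = 67.83
  O₂: 1170 − 3(217.2) = 518.1
  N₂: 4400 (inert)
  CO₂: 0 + 2(217.2) = 434.3
  H₂O: 0 + 2(217.2) = 434.3

434 mol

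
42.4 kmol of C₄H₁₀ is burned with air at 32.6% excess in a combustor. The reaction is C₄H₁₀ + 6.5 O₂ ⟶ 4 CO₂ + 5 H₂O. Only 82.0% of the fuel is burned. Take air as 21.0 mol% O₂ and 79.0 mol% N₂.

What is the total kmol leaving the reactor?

Stoichiometric O₂ = 6.5 × 42.4 = 275.6 kmol; O₂ fed = 275.6 × 1.326 = 365.4 kmol.
N₂ fed = 365.4 × 79/21 = 1375 kmol.
Fuel reacted = 0.82 × 42.4 → ξ = 34.77 kmol.
Outlet (n = n₀ + ν ξ):
  C₄H₁₀: 42.4 − 1(34.77) = 7.632
  O₂: 365.4 − 6.5(34.77) = 139.5
  N₂: 1375 (inert)
  CO₂: 0 + 4(34.77) = 139.1
  H₂O: 0 + 5(34.77) = 173.8
Total out = 7.632 + 139.5 + 1375 + 139.1 + 173.8 = 1835 kmol.

1830 kmol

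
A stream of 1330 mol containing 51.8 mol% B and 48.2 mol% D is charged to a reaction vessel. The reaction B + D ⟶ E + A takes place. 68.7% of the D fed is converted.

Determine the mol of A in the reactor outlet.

440 mol

D reacted = 0.687 × 641.1 = 440.4 mol; ν_D = −1, so ξ = 440.4/1 = 440.4 mol.
Outlet amounts (n = n₀ + ν ξ):
  B: 688.9 − 1(440.4) = 248.5
  D: 641.1 − 1(440.4) = 200.7
  E: 0 + 1(440.4) = 440.4
  A: 0 + 1(440.4) = 440.4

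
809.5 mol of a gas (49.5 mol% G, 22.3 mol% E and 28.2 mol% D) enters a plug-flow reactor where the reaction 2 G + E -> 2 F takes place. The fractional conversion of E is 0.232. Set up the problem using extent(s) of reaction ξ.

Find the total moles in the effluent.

E reacted = 0.232 × 180.5 = 41.88 mol; ν_E = −1, so ξ = 41.88/1 = 41.88 mol.
Outlet amounts (n = n₀ + ν ξ):
  G: 400.7 − 2(41.88) = 316.9
  E: 180.5 − 1(41.88) = 138.6
  F: 0 + 2(41.88) = 83.76
  D: 228.3 (inert)
Total out = 316.9 + 138.6 + 83.76 + 228.3 = 767.6 mol.

768 mol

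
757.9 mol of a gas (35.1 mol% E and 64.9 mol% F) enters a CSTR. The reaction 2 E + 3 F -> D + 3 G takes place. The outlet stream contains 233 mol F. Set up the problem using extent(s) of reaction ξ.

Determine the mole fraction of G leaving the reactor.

0.385

For F: n = n₀ − 3ξ → 233 = 491.9 − 3ξ, giving ξ = 86.29 mol.
Outlet amounts (n = n₀ + ν ξ):
  E: 266 − 2(86.29) = 93.44
  F: 491.9 − 3(86.29) = 233
  D: 0 + 1(86.29) = 86.29
  G: 0 + 3(86.29) = 258.9
Total out = 671.6 mol; y_G = 258.9 / 671.6 = 0.3855.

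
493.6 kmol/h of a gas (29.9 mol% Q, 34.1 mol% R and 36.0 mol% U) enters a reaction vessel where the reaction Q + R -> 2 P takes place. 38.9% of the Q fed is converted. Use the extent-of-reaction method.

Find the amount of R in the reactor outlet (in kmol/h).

111 kmol/h

Q reacted = 0.389 × 147.6 = 57.41 kmol/h; ν_Q = −1, so ξ = 57.41/1 = 57.41 kmol/h.
Outlet amounts (n = n₀ + ν ξ):
  Q: 147.6 − 1(57.41) = 90.18
  R: 168.3 − 1(57.41) = 110.9
  P: 0 + 2(57.41) = 114.8
  U: 177.7 (inert)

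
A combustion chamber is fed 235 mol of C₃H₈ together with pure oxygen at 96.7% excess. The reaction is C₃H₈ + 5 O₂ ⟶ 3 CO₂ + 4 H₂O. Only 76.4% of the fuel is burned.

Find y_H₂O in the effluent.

Stoichiometric O₂ = 5 × 235 = 1175 mol; O₂ fed = 1175 × 1.967 = 2311 mol.
Fuel reacted = 0.764 × 235 → ξ = 179.5 mol.
Outlet (n = n₀ + ν ξ):
  C₃H₈: 235 − 1(179.5) = 55.46
  O₂: 2311 − 5(179.5) = 1414
  CO₂: 0 + 3(179.5) = 538.6
  H₂O: 0 + 4(179.5) = 718.2
Total out = 2726 mol; y_H₂O = 718.2 / 2726 = 0.2635.

0.263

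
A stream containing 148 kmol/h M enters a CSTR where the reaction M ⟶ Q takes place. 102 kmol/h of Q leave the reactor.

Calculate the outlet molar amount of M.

46 kmol/h

For Q: n = n₀ + 1ξ → 102 = 0 + 1ξ, giving ξ = 102 kmol/h.
Outlet amounts (n = n₀ + ν ξ):
  M: 148 − 1(102) = 46
  Q: 0 + 1(102) = 102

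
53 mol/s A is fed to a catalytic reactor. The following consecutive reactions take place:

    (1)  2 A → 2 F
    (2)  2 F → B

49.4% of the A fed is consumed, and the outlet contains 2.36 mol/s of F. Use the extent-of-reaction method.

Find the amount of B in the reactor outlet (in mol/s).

Conversion of A: A consumed = 2ξ₁ = 0.494 × 53 → ξ₁ = 13.09 mol/s.
F balance: n_F = 0 + 2ξ₁ − 2ξ₂ = 2.36 → ξ₂ = (2·13.09 − 2.36)/2 = 11.91 mol/s.
Outlet amounts (n = n₀ + Σ ν·ξ):
  A: 53 − 2(13.09) = 26.82
  F: 0 + 2(13.09) − 2(11.91) = 2.36
  B: 0 + 1(11.91) = 11.91

11.9 mol/s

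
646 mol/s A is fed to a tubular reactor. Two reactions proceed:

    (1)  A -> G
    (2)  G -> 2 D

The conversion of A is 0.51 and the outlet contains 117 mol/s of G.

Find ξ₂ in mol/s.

ξ₂ = 212 mol/s

Conversion of A: A consumed = 1ξ₁ = 0.51 × 646 → ξ₁ = 329.5 mol/s.
G balance: n_G = 0 + 1ξ₁ − 1ξ₂ = 117 → ξ₂ = (1·329.5 − 117)/1 = 212.5 mol/s.
Outlet amounts (n = n₀ + Σ ν·ξ):
  A: 646 − 1(329.5) = 316.5
  G: 0 + 1(329.5) − 1(212.5) = 117
  D: 0 + 2(212.5) = 424.9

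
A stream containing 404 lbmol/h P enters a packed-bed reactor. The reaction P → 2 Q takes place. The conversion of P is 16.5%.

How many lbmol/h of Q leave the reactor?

133 lbmol/h

P reacted = 0.165 × 404 = 66.66 lbmol/h; ν_P = −1, so ξ = 66.66/1 = 66.66 lbmol/h.
Outlet amounts (n = n₀ + ν ξ):
  P: 404 − 1(66.66) = 337.3
  Q: 0 + 2(66.66) = 133.3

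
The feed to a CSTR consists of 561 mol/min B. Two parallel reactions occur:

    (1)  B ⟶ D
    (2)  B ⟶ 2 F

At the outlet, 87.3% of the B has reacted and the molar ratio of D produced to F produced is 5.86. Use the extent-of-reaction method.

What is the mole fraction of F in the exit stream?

Conversion of B: B consumed = 0.873 × 561 = 489.8 mol/min = 1ξ₁ + 1ξ₂.
Selectivity: 1ξ₁ / (2ξ₂) = 5.86 → ξ₁ = 11.72 ξ₂.
Substitute: (1·11.72 + 1) ξ₂ = 489.8 → ξ₂ = 38.5 mol/min, ξ₁ = 451.3 mol/min.
Outlet amounts (n = n₀ + Σ ν·ξ):
  B: 561 − 1(451.3) − 1(38.5) = 71.25
  D: 0 + 1(451.3) = 451.3
  F: 0 + 2(38.5) = 77.01
Total out = 599.5 mol/min; y_F = 77.01 / 599.5 = 0.1284.

0.128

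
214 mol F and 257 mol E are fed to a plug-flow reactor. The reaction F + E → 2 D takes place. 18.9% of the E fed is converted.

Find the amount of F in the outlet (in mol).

E reacted = 0.189 × 257 = 48.57 mol; ν_E = −1, so ξ = 48.57/1 = 48.57 mol.
Outlet amounts (n = n₀ + ν ξ):
  F: 214 − 1(48.57) = 165.4
  E: 257 − 1(48.57) = 208.4
  D: 0 + 2(48.57) = 97.15

165 mol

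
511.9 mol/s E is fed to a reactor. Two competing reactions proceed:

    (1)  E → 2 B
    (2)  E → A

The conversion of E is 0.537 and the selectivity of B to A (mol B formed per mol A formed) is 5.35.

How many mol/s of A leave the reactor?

74.8 mol/s

Conversion of E: E consumed = 0.537 × 511.9 = 274.9 mol/s = 1ξ₁ + 1ξ₂.
Selectivity: 2ξ₁ / (1ξ₂) = 5.35 → ξ₁ = 2.675 ξ₂.
Substitute: (1·2.675 + 1) ξ₂ = 274.9 → ξ₂ = 74.8 mol/s, ξ₁ = 200.1 mol/s.
Outlet amounts (n = n₀ + Σ ν·ξ):
  E: 511.9 − 1(200.1) − 1(74.8) = 237
  B: 0 + 2(200.1) = 400.2
  A: 0 + 1(74.8) = 74.8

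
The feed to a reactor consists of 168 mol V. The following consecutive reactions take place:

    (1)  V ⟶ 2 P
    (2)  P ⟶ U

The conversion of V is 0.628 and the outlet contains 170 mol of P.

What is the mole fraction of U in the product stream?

Conversion of V: V consumed = 1ξ₁ = 0.628 × 168 → ξ₁ = 105.5 mol.
P balance: n_P = 0 + 2ξ₁ − 1ξ₂ = 170 → ξ₂ = (2·105.5 − 170)/1 = 41.01 mol.
Outlet amounts (n = n₀ + Σ ν·ξ):
  V: 168 − 1(105.5) = 62.5
  P: 0 + 2(105.5) − 1(41.01) = 170
  U: 0 + 1(41.01) = 41.01
Total out = 273.5 mol; y_U = 41.01 / 273.5 = 0.1499.

0.15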